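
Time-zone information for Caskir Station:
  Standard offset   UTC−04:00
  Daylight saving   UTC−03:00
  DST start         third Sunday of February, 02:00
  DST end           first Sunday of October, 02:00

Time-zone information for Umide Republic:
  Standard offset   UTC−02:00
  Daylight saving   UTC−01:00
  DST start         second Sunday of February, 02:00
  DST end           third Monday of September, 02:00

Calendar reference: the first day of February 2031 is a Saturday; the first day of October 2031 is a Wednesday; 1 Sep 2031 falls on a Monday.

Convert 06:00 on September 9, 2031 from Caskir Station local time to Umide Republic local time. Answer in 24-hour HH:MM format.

08:00

1 February 2031 is a Saturday, so the first Sunday is February 2 and the third is February 16.
1 October 2031 is a Wednesday, so the first Sunday is October 5.
Daylight saving runs 16 February – 5 October; September 9, 2031 is inside that window, so Caskir Station is at UTC−03:00.
06:00 Caskir Station + 3h = 09:00 UTC.
1 February 2031 is a Saturday, so the first Sunday is February 2 and the second is February 9.
1 September 2031 is a Monday, so the first Monday is September 1 and the third is September 15.
At the standard offset (UTC−02:00), 09:00 UTC − 2h = 07:00 Umide Republic standard time.
Daylight saving runs 9 February – 15 September; the standard-time date in Umide Republic, September 9, 2031, is inside that window, so Umide Republic is at UTC−01:00.
09:00 UTC − 1h = 08:00 Umide Republic.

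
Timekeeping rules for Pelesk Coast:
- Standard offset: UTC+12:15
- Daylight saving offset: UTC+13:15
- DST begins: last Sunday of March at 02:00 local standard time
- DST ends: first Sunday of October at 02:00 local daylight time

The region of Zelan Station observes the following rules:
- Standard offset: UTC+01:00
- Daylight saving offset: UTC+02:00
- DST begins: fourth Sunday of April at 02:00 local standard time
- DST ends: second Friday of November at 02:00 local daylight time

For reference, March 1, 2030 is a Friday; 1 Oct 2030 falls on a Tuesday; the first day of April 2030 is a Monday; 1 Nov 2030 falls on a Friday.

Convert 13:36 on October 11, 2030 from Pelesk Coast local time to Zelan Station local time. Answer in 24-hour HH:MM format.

03:21

1 March 2030 is a Friday, so Sundays fall on 3, 10, 17, 24, 31; the last is March 31.
1 October 2030 is a Tuesday, so the first Sunday is October 6.
Daylight saving runs 31 March – 6 October; October 11, 2030 is outside that window, so Pelesk Coast is on standard time at UTC+12:15.
13:36 Pelesk Coast − 12h15m = 01:21 UTC.
1 April 2030 is a Monday, so the first Sunday is April 7 and the fourth is April 28.
1 November 2030 is a Friday, so the first Friday is November 1 and the second is November 8.
At the standard offset (UTC+01:00), 01:21 UTC + 1h = 02:21 Zelan Station standard time.
The standard-time date in Zelan Station, October 11, 2030, lies within the daylight-saving period (28 April – 8 November), so Zelan Station is on daylight time, UTC+02:00.
01:21 UTC + 2h = 03:21 Zelan Station.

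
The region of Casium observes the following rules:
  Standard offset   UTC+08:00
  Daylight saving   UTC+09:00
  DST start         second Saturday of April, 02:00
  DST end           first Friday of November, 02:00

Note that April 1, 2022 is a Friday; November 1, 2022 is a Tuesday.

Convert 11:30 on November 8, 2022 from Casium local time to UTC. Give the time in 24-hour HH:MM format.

03:30

1 April 2022 is a Friday, so the first Saturday is April 2 and the second is April 9.
1 November 2022 is a Tuesday, so the first Friday is November 4.
November 8, 2022 is outside the daylight-saving period (9 April – 4 November), so Casium is on standard time, UTC+08:00.
11:30 local − 8h = 03:30 UTC.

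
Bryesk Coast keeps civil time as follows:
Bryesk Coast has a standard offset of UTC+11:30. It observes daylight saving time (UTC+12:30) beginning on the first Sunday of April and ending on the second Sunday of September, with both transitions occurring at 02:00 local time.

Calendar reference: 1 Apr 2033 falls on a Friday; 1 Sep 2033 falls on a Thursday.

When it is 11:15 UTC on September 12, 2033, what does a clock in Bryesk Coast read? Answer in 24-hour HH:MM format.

1 April 2033 is a Friday, so the first Sunday is April 3.
1 September 2033 is a Thursday, so the first Sunday is September 4 and the second is September 11.
At the standard offset (UTC+11:30), 11:15 UTC + 11h30m = 22:45 Bryesk Coast standard time.
Daylight saving runs 3 April – 11 September; the standard-time date in Bryesk Coast, September 12, 2033, is outside that window, so Bryesk Coast is on standard time at UTC+11:30.
11:15 UTC + 11h30m = 22:45 local.

22:45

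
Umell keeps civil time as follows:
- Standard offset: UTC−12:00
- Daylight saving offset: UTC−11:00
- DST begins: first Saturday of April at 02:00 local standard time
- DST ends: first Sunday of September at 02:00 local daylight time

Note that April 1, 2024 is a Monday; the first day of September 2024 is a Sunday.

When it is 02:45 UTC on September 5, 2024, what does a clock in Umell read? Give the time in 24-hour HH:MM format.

14:45

1 April 2024 is a Monday, so the first Saturday is April 6.
1 September 2024 is a Sunday, so the first Sunday is September 1.
At the standard offset (UTC−12:00), 02:45 UTC − 12h = 14:45 Umell standard time (rolling into the previous day, 4 September 2024).
The standard-time date in Umell, September 4, 2024, is outside the daylight-saving period (6 April – 1 September), so Umell is on standard time, UTC−12:00.
02:45 UTC − 12h = 14:45 local (rolling into the previous day, 4 September 2024).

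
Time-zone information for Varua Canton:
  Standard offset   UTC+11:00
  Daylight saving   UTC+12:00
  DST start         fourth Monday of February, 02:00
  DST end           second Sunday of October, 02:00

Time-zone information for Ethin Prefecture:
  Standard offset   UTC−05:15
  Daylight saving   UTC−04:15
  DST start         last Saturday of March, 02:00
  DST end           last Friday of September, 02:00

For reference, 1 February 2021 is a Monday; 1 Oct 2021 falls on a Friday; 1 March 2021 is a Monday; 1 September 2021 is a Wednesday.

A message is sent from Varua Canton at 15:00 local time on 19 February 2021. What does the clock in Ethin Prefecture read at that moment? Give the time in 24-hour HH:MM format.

1 February 2021 is a Monday, so the first Monday is February 1 and the fourth is February 22.
1 October 2021 is a Friday, so the first Sunday is October 3 and the second is October 10.
19 February 2021 does not fall between 22 February and 10 October, so daylight saving is not in effect and Varua Canton is at UTC+11:00.
15:00 Varua Canton − 11h = 04:00 UTC.
1 March 2021 is a Monday, so Saturdays fall on 6, 13, 20, 27; the last is March 27.
1 September 2021 is a Wednesday, so Fridays fall on 3, 10, 17, 24; the last is September 24.
At the standard offset (UTC−05:15), 04:00 UTC − 5h15m = 22:45 Ethin Prefecture standard time (rolling into the previous day, 18 February 2021).
The standard-time date in Ethin Prefecture, 18 February 2021, does not fall between 27 March and 24 September, so daylight saving is not in effect and Ethin Prefecture is at UTC−05:15.
04:00 UTC − 5h15m = 22:45 Ethin Prefecture (rolling into the previous day, 18 February 2021).

22:45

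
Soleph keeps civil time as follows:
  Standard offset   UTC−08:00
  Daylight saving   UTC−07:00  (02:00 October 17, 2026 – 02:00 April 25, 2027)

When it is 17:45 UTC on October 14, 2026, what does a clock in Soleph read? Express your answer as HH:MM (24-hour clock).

09:45

At the standard offset (UTC−08:00), 17:45 UTC − 8h = 09:45 Soleph standard time.
The standard-time date in Soleph, October 14, 2026, does not fall between 17 October 2026 and 25 April 2027, so daylight saving is not in effect and Soleph is at UTC−08:00.
17:45 UTC − 8h = 09:45 local.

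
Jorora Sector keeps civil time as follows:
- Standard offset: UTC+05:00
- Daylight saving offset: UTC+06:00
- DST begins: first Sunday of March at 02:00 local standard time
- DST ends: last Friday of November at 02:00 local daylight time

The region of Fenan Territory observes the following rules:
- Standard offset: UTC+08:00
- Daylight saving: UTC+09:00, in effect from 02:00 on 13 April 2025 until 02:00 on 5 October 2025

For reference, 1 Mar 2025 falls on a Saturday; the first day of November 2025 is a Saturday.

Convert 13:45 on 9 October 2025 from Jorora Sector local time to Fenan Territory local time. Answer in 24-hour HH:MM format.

1 March 2025 is a Saturday, so the first Sunday is March 2.
1 November 2025 is a Saturday, so Fridays fall on 7, 14, 21, 28; the last is November 28.
Daylight saving runs 2 March – 28 November; 9 October 2025 is inside that window, so Jorora Sector is at UTC+06:00.
13:45 Jorora Sector − 6h = 07:45 UTC.
At the standard offset (UTC+08:00), 07:45 UTC + 8h = 15:45 Fenan Territory standard time.
The standard-time date in Fenan Territory, 9 October 2025, is outside the daylight-saving period (13 April – 5 October), so Fenan Territory is on standard time, UTC+08:00.
07:45 UTC + 8h = 15:45 Fenan Territory.

15:45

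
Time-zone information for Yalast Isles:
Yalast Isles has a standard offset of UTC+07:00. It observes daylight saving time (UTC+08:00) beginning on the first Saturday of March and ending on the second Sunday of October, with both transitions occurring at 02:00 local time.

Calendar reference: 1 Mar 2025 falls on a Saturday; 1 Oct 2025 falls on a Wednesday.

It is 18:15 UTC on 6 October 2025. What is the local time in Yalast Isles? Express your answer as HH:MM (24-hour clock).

1 March 2025 is a Saturday, so the first Saturday is March 1.
1 October 2025 is a Wednesday, so the first Sunday is October 5 and the second is October 12.
At the standard offset (UTC+07:00), 18:15 UTC + 7h = 01:15 Yalast Isles standard time (rolling into the next day, 7 October 2025).
The standard-time date in Yalast Isles, 7 October 2025, lies within the daylight-saving period (1 March – 12 October), so Yalast Isles is on daylight time, UTC+08:00.
18:15 UTC + 8h = 02:15 local (rolling into the next day, 7 October 2025).

02:15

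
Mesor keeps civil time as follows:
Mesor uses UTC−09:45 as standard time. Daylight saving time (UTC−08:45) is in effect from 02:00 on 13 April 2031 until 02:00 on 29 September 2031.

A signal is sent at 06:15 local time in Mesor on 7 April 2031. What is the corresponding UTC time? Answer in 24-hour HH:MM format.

16:00

Daylight saving runs 13 April – 29 September; 7 April 2031 is outside that window, so Mesor is on standard time at UTC−09:45.
06:15 local + 9h45m = 16:00 UTC.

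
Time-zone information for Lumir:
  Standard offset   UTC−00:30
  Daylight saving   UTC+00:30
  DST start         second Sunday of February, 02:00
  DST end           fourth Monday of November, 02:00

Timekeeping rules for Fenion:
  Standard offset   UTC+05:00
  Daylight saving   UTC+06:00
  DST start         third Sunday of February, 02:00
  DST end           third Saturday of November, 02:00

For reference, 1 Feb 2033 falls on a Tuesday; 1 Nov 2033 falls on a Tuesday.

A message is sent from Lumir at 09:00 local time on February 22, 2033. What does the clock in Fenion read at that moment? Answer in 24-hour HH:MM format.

14:30

1 February 2033 is a Tuesday, so the first Sunday is February 6 and the second is February 13.
1 November 2033 is a Tuesday, so the first Monday is November 7 and the fourth is November 28.
Daylight saving runs 13 February – 28 November; February 22, 2033 is inside that window, so Lumir is at UTC+00:30.
09:00 Lumir − 0h30m = 08:30 UTC.
1 February 2033 is a Tuesday, so the first Sunday is February 6 and the third is February 20.
1 November 2033 is a Tuesday, so the first Saturday is November 5 and the third is November 19.
At the standard offset (UTC+05:00), 08:30 UTC + 5h = 13:30 Fenion standard time.
The standard-time date in Fenion, February 22, 2033, lies within the daylight-saving period (20 February – 19 November), so Fenion is on daylight time, UTC+06:00.
08:30 UTC + 6h = 14:30 Fenion.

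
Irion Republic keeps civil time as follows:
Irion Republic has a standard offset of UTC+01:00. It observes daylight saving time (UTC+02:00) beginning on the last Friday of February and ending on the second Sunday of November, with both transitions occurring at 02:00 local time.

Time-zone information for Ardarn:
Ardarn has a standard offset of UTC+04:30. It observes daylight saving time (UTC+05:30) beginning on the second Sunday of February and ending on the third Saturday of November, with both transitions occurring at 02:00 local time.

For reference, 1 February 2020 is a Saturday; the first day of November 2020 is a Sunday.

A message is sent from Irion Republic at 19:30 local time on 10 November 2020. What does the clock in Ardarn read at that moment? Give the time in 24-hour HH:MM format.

00:00

1 February 2020 is a Saturday, so Fridays fall on 7, 14, 21, 28; the last is February 28.
1 November 2020 is a Sunday, so the first Sunday is November 1 and the second is November 8.
Daylight saving runs 28 February – 8 November; 10 November 2020 is outside that window, so Irion Republic is on standard time at UTC+01:00.
19:30 Irion Republic − 1h = 18:30 UTC.
1 February 2020 is a Saturday, so the first Sunday is February 2 and the second is February 9.
1 November 2020 is a Sunday, so the first Saturday is November 7 and the third is November 21.
At the standard offset (UTC+04:30), 18:30 UTC + 4h30m = 23:00 Ardarn standard time.
The standard-time date in Ardarn, 10 November 2020, falls between 9 February and 21 November, so daylight saving is in effect and Ardarn is at UTC+05:30.
18:30 UTC + 5h30m = 00:00 Ardarn (rolling into the next day, 11 November 2020).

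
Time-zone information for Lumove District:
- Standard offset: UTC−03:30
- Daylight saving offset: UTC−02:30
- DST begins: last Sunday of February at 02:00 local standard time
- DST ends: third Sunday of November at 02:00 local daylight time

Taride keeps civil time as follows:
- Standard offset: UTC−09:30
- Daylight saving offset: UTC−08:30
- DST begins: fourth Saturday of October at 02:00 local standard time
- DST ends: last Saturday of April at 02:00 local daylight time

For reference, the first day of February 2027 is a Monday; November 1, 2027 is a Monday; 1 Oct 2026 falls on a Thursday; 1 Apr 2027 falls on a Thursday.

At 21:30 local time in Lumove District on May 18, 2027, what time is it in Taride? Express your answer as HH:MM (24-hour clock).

1 February 2027 is a Monday, so Sundays fall on 7, 14, 21, 28; the last is February 28.
1 November 2027 is a Monday, so the first Sunday is November 7 and the third is November 21.
Daylight saving runs 28 February – 21 November; May 18, 2027 is inside that window, so Lumove District is at UTC−02:30.
21:30 Lumove District + 2h30m = 00:00 UTC (rolling into the next day, 19 May 2027).
1 October 2026 is a Thursday, so the first Saturday is October 3 and the fourth is October 24.
1 April 2027 is a Thursday, so Saturdays fall on 3, 10, 17, 24; the last is April 24.
At the standard offset (UTC−09:30), 00:00 UTC − 9h30m = 14:30 Taride standard time (rolling into the previous day, 18 May 2027).
The standard-time date in Taride, May 18, 2027, does not fall between 24 October 2026 and 24 April 2027, so daylight saving is not in effect and Taride is at UTC−09:30.
00:00 UTC − 9h30m = 14:30 Taride (rolling into the previous day, 18 May 2027).

14:30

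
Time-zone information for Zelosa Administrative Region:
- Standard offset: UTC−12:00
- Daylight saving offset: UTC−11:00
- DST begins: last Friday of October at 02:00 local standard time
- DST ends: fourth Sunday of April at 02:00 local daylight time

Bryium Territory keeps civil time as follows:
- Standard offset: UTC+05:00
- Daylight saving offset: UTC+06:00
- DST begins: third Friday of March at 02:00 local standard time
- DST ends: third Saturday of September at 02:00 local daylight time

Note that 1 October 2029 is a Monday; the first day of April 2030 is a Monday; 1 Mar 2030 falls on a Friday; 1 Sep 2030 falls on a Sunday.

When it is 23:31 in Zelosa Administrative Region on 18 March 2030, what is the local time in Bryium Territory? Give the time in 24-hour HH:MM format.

1 October 2029 is a Monday, so Fridays fall on 5, 12, 19, 26; the last is October 26.
1 April 2030 is a Monday, so the first Sunday is April 7 and the fourth is April 28.
18 March 2030 falls between 26 October 2029 and 28 April 2030, so daylight saving is in effect and Zelosa Administrative Region is at UTC−11:00.
23:31 Zelosa Administrative Region + 11h = 10:31 UTC (rolling into the next day, 19 March 2030).
1 March 2030 is a Friday, so the first Friday is March 1 and the third is March 15.
1 September 2030 is a Sunday, so the first Saturday is September 7 and the third is September 21.
At the standard offset (UTC+05:00), 10:31 UTC + 5h = 15:31 Bryium Territory standard time.
The standard-time date in Bryium Territory, 19 March 2030, falls between 15 March and 21 September, so daylight saving is in effect and Bryium Territory is at UTC+06:00.
10:31 UTC + 6h = 16:31 Bryium Territory.

16:31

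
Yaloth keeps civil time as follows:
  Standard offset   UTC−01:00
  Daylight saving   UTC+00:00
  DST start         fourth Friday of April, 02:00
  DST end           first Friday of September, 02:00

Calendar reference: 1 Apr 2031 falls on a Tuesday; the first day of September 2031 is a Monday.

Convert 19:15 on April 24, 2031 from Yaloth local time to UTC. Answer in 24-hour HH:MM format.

20:15

1 April 2031 is a Tuesday, so the first Friday is April 4 and the fourth is April 25.
1 September 2031 is a Monday, so the first Friday is September 5.
Daylight saving runs 25 April – 5 September; April 24, 2031 is outside that window, so Yaloth is on standard time at UTC−01:00.
19:15 local + 1h = 20:15 UTC.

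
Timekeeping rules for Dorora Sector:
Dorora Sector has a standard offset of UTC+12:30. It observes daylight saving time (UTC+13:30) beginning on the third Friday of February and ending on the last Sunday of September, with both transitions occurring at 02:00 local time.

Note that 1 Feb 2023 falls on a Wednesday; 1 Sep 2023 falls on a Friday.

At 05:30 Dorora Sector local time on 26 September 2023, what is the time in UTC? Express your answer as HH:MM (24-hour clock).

1 February 2023 is a Wednesday, so the first Friday is February 3 and the third is February 17.
1 September 2023 is a Friday, so Sundays fall on 3, 10, 17, 24; the last is September 24.
26 September 2023 does not fall between 17 February and 24 September, so daylight saving is not in effect and Dorora Sector is at UTC+12:30.
05:30 local − 12h30m = 17:00 UTC (rolling into the previous day, 25 September 2023).

17:00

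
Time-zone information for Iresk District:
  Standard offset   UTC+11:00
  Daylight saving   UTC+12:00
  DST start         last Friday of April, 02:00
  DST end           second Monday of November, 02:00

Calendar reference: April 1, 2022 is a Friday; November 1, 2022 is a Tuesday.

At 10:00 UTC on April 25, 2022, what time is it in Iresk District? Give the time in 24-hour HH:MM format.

21:00

1 April 2022 is a Friday, so Fridays fall on 1, 8, 15, 22, 29; the last is April 29.
1 November 2022 is a Tuesday, so the first Monday is November 7 and the second is November 14.
At the standard offset (UTC+11:00), 10:00 UTC + 11h = 21:00 Iresk District standard time.
Daylight saving runs 29 April – 14 November; the standard-time date in Iresk District, April 25, 2022, is outside that window, so Iresk District is on standard time at UTC+11:00.
10:00 UTC + 11h = 21:00 local.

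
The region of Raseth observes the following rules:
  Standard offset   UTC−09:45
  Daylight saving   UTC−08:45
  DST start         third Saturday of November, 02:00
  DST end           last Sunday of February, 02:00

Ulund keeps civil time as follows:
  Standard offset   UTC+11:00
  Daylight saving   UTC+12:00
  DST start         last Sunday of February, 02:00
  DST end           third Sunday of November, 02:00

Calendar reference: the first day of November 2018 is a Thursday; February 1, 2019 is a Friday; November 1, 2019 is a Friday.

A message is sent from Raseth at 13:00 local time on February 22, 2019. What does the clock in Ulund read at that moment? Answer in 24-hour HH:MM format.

08:45

1 November 2018 is a Thursday, so the first Saturday is November 3 and the third is November 17.
1 February 2019 is a Friday, so Sundays fall on 3, 10, 17, 24; the last is February 24.
Daylight saving runs 17 November 2018 – 24 February 2019; February 22, 2019 is inside that window, so Raseth is at UTC−08:45.
13:00 Raseth + 8h45m = 21:45 UTC.
1 February 2019 is a Friday, so Sundays fall on 3, 10, 17, 24; the last is February 24.
1 November 2019 is a Friday, so the first Sunday is November 3 and the third is November 17.
At the standard offset (UTC+11:00), 21:45 UTC + 11h = 08:45 Ulund standard time (rolling into the next day, 23 February 2019).
The standard-time date in Ulund, February 23, 2019, does not fall between 24 February and 17 November, so daylight saving is not in effect and Ulund is at UTC+11:00.
21:45 UTC + 11h = 08:45 Ulund (rolling into the next day, 23 February 2019).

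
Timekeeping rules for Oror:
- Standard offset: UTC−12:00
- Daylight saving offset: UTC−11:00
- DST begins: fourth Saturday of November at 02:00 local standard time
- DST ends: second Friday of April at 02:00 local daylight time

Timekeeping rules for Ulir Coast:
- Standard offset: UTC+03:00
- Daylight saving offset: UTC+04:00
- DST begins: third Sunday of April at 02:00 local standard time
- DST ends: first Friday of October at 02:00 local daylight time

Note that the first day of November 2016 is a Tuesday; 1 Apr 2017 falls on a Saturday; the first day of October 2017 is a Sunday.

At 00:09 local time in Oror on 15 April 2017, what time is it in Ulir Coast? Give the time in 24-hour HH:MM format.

15:09

1 November 2016 is a Tuesday, so the first Saturday is November 5 and the fourth is November 26.
1 April 2017 is a Saturday, so the first Friday is April 7 and the second is April 14.
Daylight saving runs 26 November 2016 – 14 April 2017; 15 April 2017 is outside that window, so Oror is on standard time at UTC−12:00.
00:09 Oror + 12h = 12:09 UTC.
1 April 2017 is a Saturday, so the first Sunday is April 2 and the third is April 16.
1 October 2017 is a Sunday, so the first Friday is October 6.
At the standard offset (UTC+03:00), 12:09 UTC + 3h = 15:09 Ulir Coast standard time.
The standard-time date in Ulir Coast, 15 April 2017, is outside the daylight-saving period (16 April – 6 October), so Ulir Coast is on standard time, UTC+03:00.
12:09 UTC + 3h = 15:09 Ulir Coast.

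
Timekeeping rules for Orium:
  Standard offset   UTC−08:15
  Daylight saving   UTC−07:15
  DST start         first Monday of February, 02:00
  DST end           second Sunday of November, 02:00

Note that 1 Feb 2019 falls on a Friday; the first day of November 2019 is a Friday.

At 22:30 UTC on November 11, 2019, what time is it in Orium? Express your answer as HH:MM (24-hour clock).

14:15

1 February 2019 is a Friday, so the first Monday is February 4.
1 November 2019 is a Friday, so the first Sunday is November 3 and the second is November 10.
At the standard offset (UTC−08:15), 22:30 UTC − 8h15m = 14:15 Orium standard time.
Daylight saving runs 4 February – 10 November; the standard-time date in Orium, November 11, 2019, is outside that window, so Orium is on standard time at UTC−08:15.
22:30 UTC − 8h15m = 14:15 local.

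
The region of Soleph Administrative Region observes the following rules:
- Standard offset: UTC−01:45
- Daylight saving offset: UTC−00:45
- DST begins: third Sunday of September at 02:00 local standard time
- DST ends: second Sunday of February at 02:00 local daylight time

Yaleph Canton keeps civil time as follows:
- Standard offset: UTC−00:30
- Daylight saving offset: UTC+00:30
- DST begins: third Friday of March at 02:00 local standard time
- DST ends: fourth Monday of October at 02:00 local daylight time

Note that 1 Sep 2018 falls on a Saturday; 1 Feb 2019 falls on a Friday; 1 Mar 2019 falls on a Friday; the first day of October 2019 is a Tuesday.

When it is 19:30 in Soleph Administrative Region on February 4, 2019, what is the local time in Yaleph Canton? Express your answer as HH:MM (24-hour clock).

1 September 2018 is a Saturday, so the first Sunday is September 2 and the third is September 16.
1 February 2019 is a Friday, so the first Sunday is February 3 and the second is February 10.
Daylight saving runs 16 September 2018 – 10 February 2019; February 4, 2019 is inside that window, so Soleph Administrative Region is at UTC−00:45.
19:30 Soleph Administrative Region + 0h45m = 20:15 UTC.
1 March 2019 is a Friday, so the first Friday is March 1 and the third is March 15.
1 October 2019 is a Tuesday, so the first Monday is October 7 and the fourth is October 28.
At the standard offset (UTC−00:30), 20:15 UTC − 0h30m = 19:45 Yaleph Canton standard time.
Daylight saving runs 15 March – 28 October; the standard-time date in Yaleph Canton, February 4, 2019, is outside that window, so Yaleph Canton is on standard time at UTC−00:30.
20:15 UTC − 0h30m = 19:45 Yaleph Canton.

19:45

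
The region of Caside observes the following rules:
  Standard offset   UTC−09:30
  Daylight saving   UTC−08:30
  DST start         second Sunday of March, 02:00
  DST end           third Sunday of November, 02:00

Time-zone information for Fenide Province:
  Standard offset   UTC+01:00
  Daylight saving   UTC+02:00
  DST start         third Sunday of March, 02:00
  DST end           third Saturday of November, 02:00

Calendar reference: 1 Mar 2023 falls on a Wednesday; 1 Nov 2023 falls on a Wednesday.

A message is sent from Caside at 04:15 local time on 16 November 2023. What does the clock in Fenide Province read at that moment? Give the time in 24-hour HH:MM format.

14:45

1 March 2023 is a Wednesday, so the first Sunday is March 5 and the second is March 12.
1 November 2023 is a Wednesday, so the first Sunday is November 5 and the third is November 19.
16 November 2023 lies within the daylight-saving period (12 March – 19 November), so Caside is on daylight time, UTC−08:30.
04:15 Caside + 8h30m = 12:45 UTC.
1 March 2023 is a Wednesday, so the first Sunday is March 5 and the third is March 19.
1 November 2023 is a Wednesday, so the first Saturday is November 4 and the third is November 18.
At the standard offset (UTC+01:00), 12:45 UTC + 1h = 13:45 Fenide Province standard time.
The standard-time date in Fenide Province, 16 November 2023, falls between 19 March and 18 November, so daylight saving is in effect and Fenide Province is at UTC+02:00.
12:45 UTC + 2h = 14:45 Fenide Province.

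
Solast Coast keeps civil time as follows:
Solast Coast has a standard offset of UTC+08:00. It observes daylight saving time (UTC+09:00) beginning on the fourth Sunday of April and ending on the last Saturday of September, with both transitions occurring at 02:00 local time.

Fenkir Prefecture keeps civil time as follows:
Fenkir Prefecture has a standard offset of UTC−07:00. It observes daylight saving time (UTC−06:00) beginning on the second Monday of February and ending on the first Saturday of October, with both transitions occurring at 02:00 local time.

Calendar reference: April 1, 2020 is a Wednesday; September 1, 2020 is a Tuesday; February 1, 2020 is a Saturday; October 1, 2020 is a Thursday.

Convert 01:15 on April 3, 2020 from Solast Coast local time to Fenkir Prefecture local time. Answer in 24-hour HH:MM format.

1 April 2020 is a Wednesday, so the first Sunday is April 5 and the fourth is April 26.
1 September 2020 is a Tuesday, so Saturdays fall on 5, 12, 19, 26; the last is September 26.
Daylight saving runs 26 April – 26 September; April 3, 2020 is outside that window, so Solast Coast is on standard time at UTC+08:00.
01:15 Solast Coast − 8h = 17:15 UTC (rolling into the previous day, 2 April 2020).
1 February 2020 is a Saturday, so the first Monday is February 3 and the second is February 10.
1 October 2020 is a Thursday, so the first Saturday is October 3.
At the standard offset (UTC−07:00), 17:15 UTC − 7h = 10:15 Fenkir Prefecture standard time.
The standard-time date in Fenkir Prefecture, April 2, 2020, falls between 10 February and 3 October, so daylight saving is in effect and Fenkir Prefecture is at UTC−06:00.
17:15 UTC − 6h = 11:15 Fenkir Prefecture.

11:15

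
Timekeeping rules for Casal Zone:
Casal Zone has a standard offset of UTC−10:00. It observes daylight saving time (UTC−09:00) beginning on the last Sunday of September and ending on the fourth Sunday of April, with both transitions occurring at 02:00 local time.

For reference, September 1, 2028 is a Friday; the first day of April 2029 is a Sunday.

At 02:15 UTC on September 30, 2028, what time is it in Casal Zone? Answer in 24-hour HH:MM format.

17:15

1 September 2028 is a Friday, so Sundays fall on 3, 10, 17, 24; the last is September 24.
1 April 2029 is a Sunday, so the first Sunday is April 1 and the fourth is April 22.
At the standard offset (UTC−10:00), 02:15 UTC − 10h = 16:15 Casal Zone standard time (rolling into the previous day, 29 September 2028).
The standard-time date in Casal Zone, September 29, 2028, falls between 24 September 2028 and 22 April 2029, so daylight saving is in effect and Casal Zone is at UTC−09:00.
02:15 UTC − 9h = 17:15 local (rolling into the previous day, 29 September 2028).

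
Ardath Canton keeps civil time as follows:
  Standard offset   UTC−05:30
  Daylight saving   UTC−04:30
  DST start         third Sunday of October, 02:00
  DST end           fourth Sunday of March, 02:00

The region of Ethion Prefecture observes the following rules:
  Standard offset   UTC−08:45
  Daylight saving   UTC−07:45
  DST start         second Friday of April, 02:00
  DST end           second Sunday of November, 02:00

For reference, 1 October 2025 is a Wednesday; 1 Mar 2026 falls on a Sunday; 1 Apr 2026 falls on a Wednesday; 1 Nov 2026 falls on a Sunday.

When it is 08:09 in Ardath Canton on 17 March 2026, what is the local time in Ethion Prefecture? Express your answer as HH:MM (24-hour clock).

1 October 2025 is a Wednesday, so the first Sunday is October 5 and the third is October 19.
1 March 2026 is a Sunday, so the first Sunday is March 1 and the fourth is March 22.
17 March 2026 lies within the daylight-saving period (19 October 2025 – 22 March 2026), so Ardath Canton is on daylight time, UTC−04:30.
08:09 Ardath Canton + 4h30m = 12:39 UTC.
1 April 2026 is a Wednesday, so the first Friday is April 3 and the second is April 10.
1 November 2026 is a Sunday, so the first Sunday is November 1 and the second is November 8.
At the standard offset (UTC−08:45), 12:39 UTC − 8h45m = 03:54 Ethion Prefecture standard time.
Daylight saving runs 10 April – 8 November; the standard-time date in Ethion Prefecture, 17 March 2026, is outside that window, so Ethion Prefecture is on standard time at UTC−08:45.
12:39 UTC − 8h45m = 03:54 Ethion Prefecture.

03:54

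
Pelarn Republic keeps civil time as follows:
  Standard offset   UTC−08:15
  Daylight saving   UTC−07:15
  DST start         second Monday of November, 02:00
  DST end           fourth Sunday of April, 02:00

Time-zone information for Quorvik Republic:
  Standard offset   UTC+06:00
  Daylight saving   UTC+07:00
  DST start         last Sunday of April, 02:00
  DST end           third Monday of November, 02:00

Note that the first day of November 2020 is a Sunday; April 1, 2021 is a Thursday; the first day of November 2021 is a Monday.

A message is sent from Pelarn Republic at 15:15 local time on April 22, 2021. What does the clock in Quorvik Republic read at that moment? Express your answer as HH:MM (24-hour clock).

04:30

1 November 2020 is a Sunday, so the first Monday is November 2 and the second is November 9.
1 April 2021 is a Thursday, so the first Sunday is April 4 and the fourth is April 25.
Daylight saving runs 9 November 2020 – 25 April 2021; April 22, 2021 is inside that window, so Pelarn Republic is at UTC−07:15.
15:15 Pelarn Republic + 7h15m = 22:30 UTC.
1 April 2021 is a Thursday, so Sundays fall on 4, 11, 18, 25; the last is April 25.
1 November 2021 is a Monday, so the first Monday is November 1 and the third is November 15.
At the standard offset (UTC+06:00), 22:30 UTC + 6h = 04:30 Quorvik Republic standard time (rolling into the next day, 23 April 2021).
The standard-time date in Quorvik Republic, April 23, 2021, does not fall between 25 April and 15 November, so daylight saving is not in effect and Quorvik Republic is at UTC+06:00.
22:30 UTC + 6h = 04:30 Quorvik Republic (rolling into the next day, 23 April 2021).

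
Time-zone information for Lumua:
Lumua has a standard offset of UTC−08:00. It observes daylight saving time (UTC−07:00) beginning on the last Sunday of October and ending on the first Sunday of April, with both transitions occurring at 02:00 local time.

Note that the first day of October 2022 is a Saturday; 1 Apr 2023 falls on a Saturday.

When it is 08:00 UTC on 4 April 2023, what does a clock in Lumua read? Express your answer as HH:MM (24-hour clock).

00:00

1 October 2022 is a Saturday, so Sundays fall on 2, 9, 16, 23, 30; the last is October 30.
1 April 2023 is a Saturday, so the first Sunday is April 2.
At the standard offset (UTC−08:00), 08:00 UTC − 8h = 00:00 Lumua standard time.
Daylight saving runs 30 October 2022 – 2 April 2023; the standard-time date in Lumua, 4 April 2023, is outside that window, so Lumua is on standard time at UTC−08:00.
08:00 UTC − 8h = 00:00 local.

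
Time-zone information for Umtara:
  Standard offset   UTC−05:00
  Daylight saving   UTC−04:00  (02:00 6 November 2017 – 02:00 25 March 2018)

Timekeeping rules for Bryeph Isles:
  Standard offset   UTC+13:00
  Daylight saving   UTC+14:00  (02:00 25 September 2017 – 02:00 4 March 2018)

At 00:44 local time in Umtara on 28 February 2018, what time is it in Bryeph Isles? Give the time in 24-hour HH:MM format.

28 February 2018 lies within the daylight-saving period (6 November 2017 – 25 March 2018), so Umtara is on daylight time, UTC−04:00.
00:44 Umtara + 4h = 04:44 UTC.
At the standard offset (UTC+13:00), 04:44 UTC + 13h = 17:44 Bryeph Isles standard time.
The standard-time date in Bryeph Isles, 28 February 2018, falls between 25 September 2017 and 4 March 2018, so daylight saving is in effect and Bryeph Isles is at UTC+14:00.
04:44 UTC + 14h = 18:44 Bryeph Isles.

18:44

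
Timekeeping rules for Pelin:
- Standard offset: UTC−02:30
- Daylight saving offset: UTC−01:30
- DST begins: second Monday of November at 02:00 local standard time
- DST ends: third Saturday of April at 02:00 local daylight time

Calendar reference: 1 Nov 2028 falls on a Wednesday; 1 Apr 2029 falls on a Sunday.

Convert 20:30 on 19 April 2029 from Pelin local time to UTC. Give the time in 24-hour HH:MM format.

1 November 2028 is a Wednesday, so the first Monday is November 6 and the second is November 13.
1 April 2029 is a Sunday, so the first Saturday is April 7 and the third is April 21.
Daylight saving runs 13 November 2028 – 21 April 2029; 19 April 2029 is inside that window, so Pelin is at UTC−01:30.
20:30 local + 1h30m = 22:00 UTC.

22:00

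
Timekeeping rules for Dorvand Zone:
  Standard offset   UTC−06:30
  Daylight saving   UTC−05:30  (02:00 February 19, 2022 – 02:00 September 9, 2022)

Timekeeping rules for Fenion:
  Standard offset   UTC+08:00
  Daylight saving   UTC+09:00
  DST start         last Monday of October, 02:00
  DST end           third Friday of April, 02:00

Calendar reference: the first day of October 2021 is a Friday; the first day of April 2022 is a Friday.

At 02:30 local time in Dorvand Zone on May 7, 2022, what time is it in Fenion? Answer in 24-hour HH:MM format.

Daylight saving runs 19 February – 9 September; May 7, 2022 is inside that window, so Dorvand Zone is at UTC−05:30.
02:30 Dorvand Zone + 5h30m = 08:00 UTC.
1 October 2021 is a Friday, so Mondays fall on 4, 11, 18, 25; the last is October 25.
1 April 2022 is a Friday, so the first Friday is April 1 and the third is April 15.
At the standard offset (UTC+08:00), 08:00 UTC + 8h = 16:00 Fenion standard time.
The standard-time date in Fenion, May 7, 2022, does not fall between 25 October 2021 and 15 April 2022, so daylight saving is not in effect and Fenion is at UTC+08:00.
08:00 UTC + 8h = 16:00 Fenion.

16:00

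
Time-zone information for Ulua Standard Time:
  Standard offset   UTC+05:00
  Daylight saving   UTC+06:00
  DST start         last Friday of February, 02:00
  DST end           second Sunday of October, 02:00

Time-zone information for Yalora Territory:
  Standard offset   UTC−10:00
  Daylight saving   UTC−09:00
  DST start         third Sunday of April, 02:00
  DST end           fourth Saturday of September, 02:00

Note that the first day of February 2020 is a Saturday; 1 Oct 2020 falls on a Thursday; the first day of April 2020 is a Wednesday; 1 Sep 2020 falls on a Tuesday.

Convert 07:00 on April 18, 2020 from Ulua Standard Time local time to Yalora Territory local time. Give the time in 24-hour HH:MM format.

1 February 2020 is a Saturday, so Fridays fall on 7, 14, 21, 28; the last is February 28.
1 October 2020 is a Thursday, so the first Sunday is October 4 and the second is October 11.
April 18, 2020 falls between 28 February and 11 October, so daylight saving is in effect and Ulua Standard Time is at UTC+06:00.
07:00 Ulua Standard Time − 6h = 01:00 UTC.
1 April 2020 is a Wednesday, so the first Sunday is April 5 and the third is April 19.
1 September 2020 is a Tuesday, so the first Saturday is September 5 and the fourth is September 26.
At the standard offset (UTC−10:00), 01:00 UTC − 10h = 15:00 Yalora Territory standard time (rolling into the previous day, 17 April 2020).
The standard-time date in Yalora Territory, April 17, 2020, is outside the daylight-saving period (19 April – 26 September), so Yalora Territory is on standard time, UTC−10:00.
01:00 UTC − 10h = 15:00 Yalora Territory (rolling into the previous day, 17 April 2020).

15:00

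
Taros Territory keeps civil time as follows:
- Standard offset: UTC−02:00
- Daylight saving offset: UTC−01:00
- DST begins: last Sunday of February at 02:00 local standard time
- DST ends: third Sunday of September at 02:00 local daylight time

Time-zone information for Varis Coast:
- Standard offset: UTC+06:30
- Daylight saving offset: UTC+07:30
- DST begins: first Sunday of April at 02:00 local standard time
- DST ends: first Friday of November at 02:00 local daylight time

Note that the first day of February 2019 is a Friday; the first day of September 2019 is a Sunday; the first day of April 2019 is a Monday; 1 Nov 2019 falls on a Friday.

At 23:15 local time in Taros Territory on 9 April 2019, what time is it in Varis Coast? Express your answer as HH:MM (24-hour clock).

1 February 2019 is a Friday, so Sundays fall on 3, 10, 17, 24; the last is February 24.
1 September 2019 is a Sunday, so the first Sunday is September 1 and the third is September 15.
9 April 2019 lies within the daylight-saving period (24 February – 15 September), so Taros Territory is on daylight time, UTC−01:00.
23:15 Taros Territory + 1h = 00:15 UTC (rolling into the next day, 10 April 2019).
1 April 2019 is a Monday, so the first Sunday is April 7.
1 November 2019 is a Friday, so the first Friday is November 1.
At the standard offset (UTC+06:30), 00:15 UTC + 6h30m = 06:45 Varis Coast standard time.
Daylight saving runs 7 April – 1 November; the standard-time date in Varis Coast, 10 April 2019, is inside that window, so Varis Coast is at UTC+07:30.
00:15 UTC + 7h30m = 07:45 Varis Coast.

07:45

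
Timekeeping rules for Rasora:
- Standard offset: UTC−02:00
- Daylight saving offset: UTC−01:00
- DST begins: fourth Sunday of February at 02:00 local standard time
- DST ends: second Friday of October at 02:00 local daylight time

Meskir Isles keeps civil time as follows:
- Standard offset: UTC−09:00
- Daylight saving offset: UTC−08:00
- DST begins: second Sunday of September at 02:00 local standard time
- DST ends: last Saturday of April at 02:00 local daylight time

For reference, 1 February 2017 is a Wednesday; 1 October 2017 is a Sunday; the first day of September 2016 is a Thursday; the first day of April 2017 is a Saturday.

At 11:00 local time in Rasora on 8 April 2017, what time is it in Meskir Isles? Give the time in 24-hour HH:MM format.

04:00

1 February 2017 is a Wednesday, so the first Sunday is February 5 and the fourth is February 26.
1 October 2017 is a Sunday, so the first Friday is October 6 and the second is October 13.
8 April 2017 falls between 26 February and 13 October, so daylight saving is in effect and Rasora is at UTC−01:00.
11:00 Rasora + 1h = 12:00 UTC.
1 September 2016 is a Thursday, so the first Sunday is September 4 and the second is September 11.
1 April 2017 is a Saturday, so Saturdays fall on 1, 8, 15, 22, 29; the last is April 29.
At the standard offset (UTC−09:00), 12:00 UTC − 9h = 03:00 Meskir Isles standard time.
The standard-time date in Meskir Isles, 8 April 2017, falls between 11 September 2016 and 29 April 2017, so daylight saving is in effect and Meskir Isles is at UTC−08:00.
12:00 UTC − 8h = 04:00 Meskir Isles.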